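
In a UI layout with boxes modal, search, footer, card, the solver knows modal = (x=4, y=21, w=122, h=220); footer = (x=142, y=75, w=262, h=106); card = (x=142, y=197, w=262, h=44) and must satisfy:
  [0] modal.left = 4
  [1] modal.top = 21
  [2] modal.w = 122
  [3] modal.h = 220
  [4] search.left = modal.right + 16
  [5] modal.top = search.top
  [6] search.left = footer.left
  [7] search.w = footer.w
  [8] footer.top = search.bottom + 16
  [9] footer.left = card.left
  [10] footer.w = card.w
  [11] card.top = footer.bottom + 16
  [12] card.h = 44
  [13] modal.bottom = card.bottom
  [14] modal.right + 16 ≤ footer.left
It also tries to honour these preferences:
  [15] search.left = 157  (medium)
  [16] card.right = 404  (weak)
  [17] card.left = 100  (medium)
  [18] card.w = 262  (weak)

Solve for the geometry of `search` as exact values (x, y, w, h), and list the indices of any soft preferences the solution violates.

search = (x=142, y=21, w=262, h=38)
violated soft preferences: 15, 17

1. search.x = 142  [search.left = modal.right + 16]
2. search.y = 21  [modal.top = search.top]
3. search.w = 262  [search.w = footer.w]
4. search.h = 38  [footer.top = search.bottom + 16]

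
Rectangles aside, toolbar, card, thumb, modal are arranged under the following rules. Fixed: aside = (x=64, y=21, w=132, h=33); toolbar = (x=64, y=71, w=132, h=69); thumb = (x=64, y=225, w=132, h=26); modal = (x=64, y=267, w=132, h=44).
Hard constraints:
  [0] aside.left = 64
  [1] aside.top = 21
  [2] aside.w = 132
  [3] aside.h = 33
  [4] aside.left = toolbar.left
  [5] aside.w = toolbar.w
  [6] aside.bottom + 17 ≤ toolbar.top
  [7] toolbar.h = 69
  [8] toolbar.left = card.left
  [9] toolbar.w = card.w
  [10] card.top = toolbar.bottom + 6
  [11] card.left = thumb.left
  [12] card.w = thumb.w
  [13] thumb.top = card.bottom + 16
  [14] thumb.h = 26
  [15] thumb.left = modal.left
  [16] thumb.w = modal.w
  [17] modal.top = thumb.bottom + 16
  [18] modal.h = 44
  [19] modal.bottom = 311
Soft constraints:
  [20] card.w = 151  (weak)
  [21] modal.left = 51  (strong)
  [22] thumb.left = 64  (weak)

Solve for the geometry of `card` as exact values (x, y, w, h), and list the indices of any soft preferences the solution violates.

card = (x=64, y=146, w=132, h=63)
violated soft preferences: 20, 21

1. card.x = 64  [toolbar.left = card.left]
2. card.w = 132  [toolbar.w = card.w]
3. card.y = 146  [card.top = toolbar.bottom + 6]
4. card.h = 63  [thumb.top = card.bottom + 16]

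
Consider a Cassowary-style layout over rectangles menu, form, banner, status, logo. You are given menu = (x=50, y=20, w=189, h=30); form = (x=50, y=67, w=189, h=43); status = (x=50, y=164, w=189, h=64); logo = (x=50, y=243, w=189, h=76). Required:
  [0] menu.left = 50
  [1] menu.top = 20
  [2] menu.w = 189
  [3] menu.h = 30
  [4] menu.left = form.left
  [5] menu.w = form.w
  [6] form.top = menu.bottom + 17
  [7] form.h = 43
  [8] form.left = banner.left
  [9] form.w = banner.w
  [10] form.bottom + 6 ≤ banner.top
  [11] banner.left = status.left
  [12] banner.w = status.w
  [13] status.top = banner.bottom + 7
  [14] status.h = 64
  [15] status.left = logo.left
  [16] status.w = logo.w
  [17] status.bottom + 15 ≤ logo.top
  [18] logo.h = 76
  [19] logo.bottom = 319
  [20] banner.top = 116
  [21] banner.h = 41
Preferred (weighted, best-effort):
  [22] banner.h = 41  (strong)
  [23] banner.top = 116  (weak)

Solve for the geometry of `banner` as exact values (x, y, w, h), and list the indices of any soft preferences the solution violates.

1. banner.x = 50  [form.left = banner.left]
2. banner.w = 189  [form.w = banner.w]
3. banner.y = 116  [banner.top = 116]
4. banner.h = 41  [banner.h = 41]

banner = (x=50, y=116, w=189, h=41)
violated soft preferences: none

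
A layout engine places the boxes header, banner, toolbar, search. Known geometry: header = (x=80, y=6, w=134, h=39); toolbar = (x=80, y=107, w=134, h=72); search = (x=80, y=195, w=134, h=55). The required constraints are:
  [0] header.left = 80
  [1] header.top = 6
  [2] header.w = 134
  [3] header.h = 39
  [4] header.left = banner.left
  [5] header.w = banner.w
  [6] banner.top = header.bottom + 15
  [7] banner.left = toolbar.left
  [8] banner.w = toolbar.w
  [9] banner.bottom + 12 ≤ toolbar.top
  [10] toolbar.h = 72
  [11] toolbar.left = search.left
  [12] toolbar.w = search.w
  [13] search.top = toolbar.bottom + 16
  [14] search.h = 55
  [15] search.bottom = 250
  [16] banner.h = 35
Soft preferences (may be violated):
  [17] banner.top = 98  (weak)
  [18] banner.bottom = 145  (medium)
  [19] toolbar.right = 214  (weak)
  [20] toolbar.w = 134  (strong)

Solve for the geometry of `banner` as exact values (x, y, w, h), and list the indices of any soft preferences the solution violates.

1. banner.x = 80  [header.left = banner.left]
2. banner.w = 134  [header.w = banner.w]
3. banner.y = 60  [banner.top = header.bottom + 15]
4. banner.h = 35  [banner.h = 35]

banner = (x=80, y=60, w=134, h=35)
violated soft preferences: 17, 18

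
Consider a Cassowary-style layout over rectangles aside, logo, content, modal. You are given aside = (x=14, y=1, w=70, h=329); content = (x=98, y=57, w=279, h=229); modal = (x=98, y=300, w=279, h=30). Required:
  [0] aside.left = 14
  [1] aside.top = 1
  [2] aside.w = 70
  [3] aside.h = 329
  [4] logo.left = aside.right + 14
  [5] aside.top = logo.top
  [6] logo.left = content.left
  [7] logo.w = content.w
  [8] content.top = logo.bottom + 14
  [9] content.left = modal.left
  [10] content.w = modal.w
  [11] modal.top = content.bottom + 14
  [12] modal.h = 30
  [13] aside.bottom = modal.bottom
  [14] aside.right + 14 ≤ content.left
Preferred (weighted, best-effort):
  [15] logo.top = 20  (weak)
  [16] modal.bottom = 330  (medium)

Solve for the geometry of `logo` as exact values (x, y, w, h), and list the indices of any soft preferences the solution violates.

1. logo.x = 98  [logo.left = aside.right + 14]
2. logo.y = 1  [aside.top = logo.top]
3. logo.w = 279  [logo.w = content.w]
4. logo.h = 42  [content.top = logo.bottom + 14]

logo = (x=98, y=1, w=279, h=42)
violated soft preferences: 15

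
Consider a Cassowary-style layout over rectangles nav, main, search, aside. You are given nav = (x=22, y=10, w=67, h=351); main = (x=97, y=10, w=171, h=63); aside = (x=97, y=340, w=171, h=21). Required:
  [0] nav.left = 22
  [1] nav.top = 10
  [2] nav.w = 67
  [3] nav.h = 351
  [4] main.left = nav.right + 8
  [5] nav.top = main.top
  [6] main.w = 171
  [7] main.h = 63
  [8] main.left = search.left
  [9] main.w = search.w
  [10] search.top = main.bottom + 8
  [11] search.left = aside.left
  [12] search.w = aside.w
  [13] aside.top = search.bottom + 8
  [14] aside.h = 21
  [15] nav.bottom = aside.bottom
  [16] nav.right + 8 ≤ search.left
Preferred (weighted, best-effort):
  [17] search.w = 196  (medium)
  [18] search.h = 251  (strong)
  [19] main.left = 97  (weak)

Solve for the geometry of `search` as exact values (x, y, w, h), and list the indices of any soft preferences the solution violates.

1. search.x = 97  [main.left = search.left]
2. search.w = 171  [main.w = search.w]
3. search.y = 81  [search.top = main.bottom + 8]
4. search.h = 251  [aside.top = search.bottom + 8]

search = (x=97, y=81, w=171, h=251)
violated soft preferences: 17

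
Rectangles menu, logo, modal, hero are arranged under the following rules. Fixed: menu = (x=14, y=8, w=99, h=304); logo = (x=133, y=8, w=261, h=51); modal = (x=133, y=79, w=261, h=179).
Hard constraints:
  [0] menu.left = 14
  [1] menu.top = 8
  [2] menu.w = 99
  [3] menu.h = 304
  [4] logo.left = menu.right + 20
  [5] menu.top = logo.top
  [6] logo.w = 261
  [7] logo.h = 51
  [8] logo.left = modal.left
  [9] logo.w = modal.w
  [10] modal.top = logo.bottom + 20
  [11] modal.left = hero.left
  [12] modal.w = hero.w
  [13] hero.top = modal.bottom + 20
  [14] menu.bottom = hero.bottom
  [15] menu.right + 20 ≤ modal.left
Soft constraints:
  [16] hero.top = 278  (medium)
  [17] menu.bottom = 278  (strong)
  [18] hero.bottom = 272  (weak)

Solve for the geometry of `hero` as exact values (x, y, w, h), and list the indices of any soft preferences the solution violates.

hero = (x=133, y=278, w=261, h=34)
violated soft preferences: 17, 18

1. hero.x = 133  [modal.left = hero.left]
2. hero.w = 261  [modal.w = hero.w]
3. hero.y = 278  [hero.top = modal.bottom + 20]
4. hero.h = 34  [menu.bottom = hero.bottom]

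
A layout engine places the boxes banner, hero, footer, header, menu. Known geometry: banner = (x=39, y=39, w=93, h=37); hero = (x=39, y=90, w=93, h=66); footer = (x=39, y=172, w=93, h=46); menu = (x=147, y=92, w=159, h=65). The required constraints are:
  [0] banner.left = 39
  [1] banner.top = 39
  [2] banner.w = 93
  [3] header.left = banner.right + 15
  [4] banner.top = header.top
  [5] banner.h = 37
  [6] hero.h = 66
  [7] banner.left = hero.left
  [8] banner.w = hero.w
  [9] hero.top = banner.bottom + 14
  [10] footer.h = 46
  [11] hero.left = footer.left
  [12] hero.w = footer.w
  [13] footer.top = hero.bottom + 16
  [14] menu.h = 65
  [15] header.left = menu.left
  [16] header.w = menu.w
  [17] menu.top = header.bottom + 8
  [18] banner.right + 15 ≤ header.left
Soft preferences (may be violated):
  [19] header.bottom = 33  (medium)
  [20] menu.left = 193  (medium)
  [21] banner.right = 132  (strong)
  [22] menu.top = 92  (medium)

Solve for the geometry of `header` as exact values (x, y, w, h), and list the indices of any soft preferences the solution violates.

header = (x=147, y=39, w=159, h=45)
violated soft preferences: 19, 20

1. header.x = 147  [header.left = banner.right + 15]
2. header.y = 39  [banner.top = header.top]
3. header.w = 159  [header.w = menu.w]
4. header.h = 45  [menu.top = header.bottom + 8]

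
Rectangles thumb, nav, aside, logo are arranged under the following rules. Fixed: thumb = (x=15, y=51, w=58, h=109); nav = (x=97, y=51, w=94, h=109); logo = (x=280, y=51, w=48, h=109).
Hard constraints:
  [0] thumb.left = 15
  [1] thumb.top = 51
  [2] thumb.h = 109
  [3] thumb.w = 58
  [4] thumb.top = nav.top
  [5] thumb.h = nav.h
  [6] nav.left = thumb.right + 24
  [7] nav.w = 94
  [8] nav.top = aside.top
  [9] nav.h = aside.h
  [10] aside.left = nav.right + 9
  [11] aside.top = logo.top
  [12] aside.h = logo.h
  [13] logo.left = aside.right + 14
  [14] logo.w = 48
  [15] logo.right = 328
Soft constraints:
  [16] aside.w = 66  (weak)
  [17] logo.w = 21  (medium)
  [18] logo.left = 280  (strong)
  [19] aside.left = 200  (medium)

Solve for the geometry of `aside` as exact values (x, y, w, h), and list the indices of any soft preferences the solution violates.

1. aside.y = 51  [nav.top = aside.top]
2. aside.h = 109  [nav.h = aside.h]
3. aside.x = 200  [aside.left = nav.right + 9]
4. aside.w = 66  [logo.left = aside.right + 14]

aside = (x=200, y=51, w=66, h=109)
violated soft preferences: 17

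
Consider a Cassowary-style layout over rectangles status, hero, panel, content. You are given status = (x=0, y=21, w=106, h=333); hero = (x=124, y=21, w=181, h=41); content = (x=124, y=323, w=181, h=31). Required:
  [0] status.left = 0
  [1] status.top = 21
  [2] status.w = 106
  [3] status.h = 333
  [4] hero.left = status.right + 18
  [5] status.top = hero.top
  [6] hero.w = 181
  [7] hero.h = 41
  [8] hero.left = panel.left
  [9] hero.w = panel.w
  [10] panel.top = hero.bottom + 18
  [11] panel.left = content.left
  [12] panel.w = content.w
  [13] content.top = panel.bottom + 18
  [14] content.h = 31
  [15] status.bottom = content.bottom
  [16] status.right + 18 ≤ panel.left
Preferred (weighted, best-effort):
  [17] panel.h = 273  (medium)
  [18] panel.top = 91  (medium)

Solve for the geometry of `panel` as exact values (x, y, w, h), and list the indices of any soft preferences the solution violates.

1. panel.x = 124  [hero.left = panel.left]
2. panel.w = 181  [hero.w = panel.w]
3. panel.y = 80  [panel.top = hero.bottom + 18]
4. panel.h = 225  [content.top = panel.bottom + 18]

panel = (x=124, y=80, w=181, h=225)
violated soft preferences: 17, 18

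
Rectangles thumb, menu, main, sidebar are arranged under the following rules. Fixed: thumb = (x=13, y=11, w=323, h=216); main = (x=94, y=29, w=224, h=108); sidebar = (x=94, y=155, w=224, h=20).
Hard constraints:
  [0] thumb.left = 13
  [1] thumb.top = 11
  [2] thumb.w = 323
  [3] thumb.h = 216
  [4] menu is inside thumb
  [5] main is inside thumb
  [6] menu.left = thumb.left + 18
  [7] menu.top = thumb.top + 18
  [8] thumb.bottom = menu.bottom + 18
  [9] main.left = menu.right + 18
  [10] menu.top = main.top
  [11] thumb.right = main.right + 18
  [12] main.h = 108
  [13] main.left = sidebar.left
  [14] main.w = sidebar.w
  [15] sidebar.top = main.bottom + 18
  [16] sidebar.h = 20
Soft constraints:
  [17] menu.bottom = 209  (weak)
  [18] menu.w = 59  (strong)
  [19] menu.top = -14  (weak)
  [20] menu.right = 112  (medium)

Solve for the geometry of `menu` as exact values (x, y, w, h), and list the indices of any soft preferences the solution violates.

menu = (x=31, y=29, w=45, h=180)
violated soft preferences: 18, 19, 20

1. menu.x = 31  [menu.left = thumb.left + 18]
2. menu.y = 29  [menu.top = thumb.top + 18]
3. menu.h = 180  [thumb.bottom = menu.bottom + 18]
4. menu.w = 45  [main.left = menu.right + 18]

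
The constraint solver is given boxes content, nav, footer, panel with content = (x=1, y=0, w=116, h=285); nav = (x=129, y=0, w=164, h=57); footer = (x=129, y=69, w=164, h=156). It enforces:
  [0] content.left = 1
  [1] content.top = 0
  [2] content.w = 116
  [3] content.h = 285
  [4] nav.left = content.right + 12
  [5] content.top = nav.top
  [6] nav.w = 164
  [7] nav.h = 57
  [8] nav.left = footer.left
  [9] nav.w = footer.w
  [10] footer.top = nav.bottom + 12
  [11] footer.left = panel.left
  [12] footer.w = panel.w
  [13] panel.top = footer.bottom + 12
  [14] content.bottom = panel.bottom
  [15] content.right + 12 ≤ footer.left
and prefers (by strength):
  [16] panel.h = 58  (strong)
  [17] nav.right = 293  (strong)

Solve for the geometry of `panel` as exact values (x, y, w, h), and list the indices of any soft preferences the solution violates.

panel = (x=129, y=237, w=164, h=48)
violated soft preferences: 16

1. panel.x = 129  [footer.left = panel.left]
2. panel.w = 164  [footer.w = panel.w]
3. panel.y = 237  [panel.top = footer.bottom + 12]
4. panel.h = 48  [content.bottom = panel.bottom]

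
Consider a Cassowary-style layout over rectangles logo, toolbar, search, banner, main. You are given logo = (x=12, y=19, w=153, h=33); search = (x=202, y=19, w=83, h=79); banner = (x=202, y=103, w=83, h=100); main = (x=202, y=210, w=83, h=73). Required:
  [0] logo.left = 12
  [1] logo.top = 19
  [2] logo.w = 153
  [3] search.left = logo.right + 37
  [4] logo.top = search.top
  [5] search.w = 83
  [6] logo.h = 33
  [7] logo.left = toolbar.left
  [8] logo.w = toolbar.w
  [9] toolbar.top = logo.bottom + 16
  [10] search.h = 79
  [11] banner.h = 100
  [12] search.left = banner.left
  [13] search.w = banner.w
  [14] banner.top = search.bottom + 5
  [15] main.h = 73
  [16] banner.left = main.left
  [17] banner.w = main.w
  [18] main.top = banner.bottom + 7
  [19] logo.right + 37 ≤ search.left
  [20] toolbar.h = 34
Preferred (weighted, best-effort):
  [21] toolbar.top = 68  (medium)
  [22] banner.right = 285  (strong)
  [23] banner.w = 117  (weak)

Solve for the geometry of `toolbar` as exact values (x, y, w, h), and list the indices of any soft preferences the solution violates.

toolbar = (x=12, y=68, w=153, h=34)
violated soft preferences: 23

1. toolbar.x = 12  [logo.left = toolbar.left]
2. toolbar.w = 153  [logo.w = toolbar.w]
3. toolbar.y = 68  [toolbar.top = logo.bottom + 16]
4. toolbar.h = 34  [toolbar.h = 34]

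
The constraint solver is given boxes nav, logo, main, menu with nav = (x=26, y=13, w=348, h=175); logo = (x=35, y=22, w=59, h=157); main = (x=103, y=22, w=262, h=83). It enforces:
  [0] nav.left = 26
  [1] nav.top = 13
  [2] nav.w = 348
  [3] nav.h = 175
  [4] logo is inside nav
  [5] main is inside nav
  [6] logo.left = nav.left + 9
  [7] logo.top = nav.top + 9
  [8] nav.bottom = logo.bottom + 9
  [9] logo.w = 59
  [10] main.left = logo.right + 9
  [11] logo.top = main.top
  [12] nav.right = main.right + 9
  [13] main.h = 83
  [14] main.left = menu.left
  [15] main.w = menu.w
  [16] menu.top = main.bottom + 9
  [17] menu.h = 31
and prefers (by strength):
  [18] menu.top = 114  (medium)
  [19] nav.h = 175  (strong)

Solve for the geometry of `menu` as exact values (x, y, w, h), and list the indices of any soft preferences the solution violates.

menu = (x=103, y=114, w=262, h=31)
violated soft preferences: none

1. menu.x = 103  [main.left = menu.left]
2. menu.w = 262  [main.w = menu.w]
3. menu.y = 114  [menu.top = main.bottom + 9]
4. menu.h = 31  [menu.h = 31]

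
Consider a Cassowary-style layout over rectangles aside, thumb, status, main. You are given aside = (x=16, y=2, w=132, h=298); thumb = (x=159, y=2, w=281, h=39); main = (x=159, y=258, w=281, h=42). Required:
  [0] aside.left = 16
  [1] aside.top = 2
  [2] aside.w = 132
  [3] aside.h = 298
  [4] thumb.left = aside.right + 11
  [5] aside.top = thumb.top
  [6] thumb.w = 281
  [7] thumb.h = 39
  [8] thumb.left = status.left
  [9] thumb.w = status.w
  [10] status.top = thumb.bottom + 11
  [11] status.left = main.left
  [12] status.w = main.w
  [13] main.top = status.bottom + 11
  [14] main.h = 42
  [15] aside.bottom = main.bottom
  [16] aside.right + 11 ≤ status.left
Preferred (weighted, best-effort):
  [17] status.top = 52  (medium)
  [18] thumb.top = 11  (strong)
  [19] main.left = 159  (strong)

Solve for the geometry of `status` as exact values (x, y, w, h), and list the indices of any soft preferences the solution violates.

1. status.x = 159  [thumb.left = status.left]
2. status.w = 281  [thumb.w = status.w]
3. status.y = 52  [status.top = thumb.bottom + 11]
4. status.h = 195  [main.top = status.bottom + 11]

status = (x=159, y=52, w=281, h=195)
violated soft preferences: 18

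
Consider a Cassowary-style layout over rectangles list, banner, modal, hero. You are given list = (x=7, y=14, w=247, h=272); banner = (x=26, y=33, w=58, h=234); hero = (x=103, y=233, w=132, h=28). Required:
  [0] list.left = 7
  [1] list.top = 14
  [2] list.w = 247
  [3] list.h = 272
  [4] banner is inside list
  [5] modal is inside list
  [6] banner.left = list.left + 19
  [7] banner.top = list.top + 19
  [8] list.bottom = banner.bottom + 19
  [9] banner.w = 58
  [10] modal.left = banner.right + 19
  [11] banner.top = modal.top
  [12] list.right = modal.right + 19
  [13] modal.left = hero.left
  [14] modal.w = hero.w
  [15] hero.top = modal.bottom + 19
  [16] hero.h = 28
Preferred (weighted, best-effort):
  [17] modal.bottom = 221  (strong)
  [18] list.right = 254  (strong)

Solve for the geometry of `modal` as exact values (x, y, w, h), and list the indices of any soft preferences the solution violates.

modal = (x=103, y=33, w=132, h=181)
violated soft preferences: 17

1. modal.x = 103  [modal.left = banner.right + 19]
2. modal.y = 33  [banner.top = modal.top]
3. modal.w = 132  [list.right = modal.right + 19]
4. modal.h = 181  [hero.top = modal.bottom + 19]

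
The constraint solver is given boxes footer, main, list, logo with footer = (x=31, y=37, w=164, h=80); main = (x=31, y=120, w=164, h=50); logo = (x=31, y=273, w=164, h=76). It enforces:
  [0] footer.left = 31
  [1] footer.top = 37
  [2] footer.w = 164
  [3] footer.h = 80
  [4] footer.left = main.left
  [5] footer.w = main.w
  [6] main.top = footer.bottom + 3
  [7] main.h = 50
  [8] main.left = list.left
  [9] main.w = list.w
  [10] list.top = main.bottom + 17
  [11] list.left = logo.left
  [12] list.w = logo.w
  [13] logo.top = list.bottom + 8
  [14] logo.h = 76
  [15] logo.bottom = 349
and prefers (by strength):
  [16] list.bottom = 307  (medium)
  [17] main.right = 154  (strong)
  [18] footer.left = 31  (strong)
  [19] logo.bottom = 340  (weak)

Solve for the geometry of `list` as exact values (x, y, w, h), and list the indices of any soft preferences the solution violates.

1. list.x = 31  [main.left = list.left]
2. list.w = 164  [main.w = list.w]
3. list.y = 187  [list.top = main.bottom + 17]
4. list.h = 78  [logo.top = list.bottom + 8]

list = (x=31, y=187, w=164, h=78)
violated soft preferences: 16, 17, 19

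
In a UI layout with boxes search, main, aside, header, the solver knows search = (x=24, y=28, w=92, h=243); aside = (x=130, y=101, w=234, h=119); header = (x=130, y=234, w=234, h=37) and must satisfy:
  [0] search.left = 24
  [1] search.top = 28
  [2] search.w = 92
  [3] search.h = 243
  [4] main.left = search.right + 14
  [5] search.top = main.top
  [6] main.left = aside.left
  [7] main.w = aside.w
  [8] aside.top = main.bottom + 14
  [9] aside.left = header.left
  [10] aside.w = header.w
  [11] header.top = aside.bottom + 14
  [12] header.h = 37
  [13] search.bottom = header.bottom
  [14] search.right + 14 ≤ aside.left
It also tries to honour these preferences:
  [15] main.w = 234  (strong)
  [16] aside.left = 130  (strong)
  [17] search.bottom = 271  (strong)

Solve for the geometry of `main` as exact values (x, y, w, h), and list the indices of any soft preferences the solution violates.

main = (x=130, y=28, w=234, h=59)
violated soft preferences: none

1. main.x = 130  [main.left = search.right + 14]
2. main.y = 28  [search.top = main.top]
3. main.w = 234  [main.w = aside.w]
4. main.h = 59  [aside.top = main.bottom + 14]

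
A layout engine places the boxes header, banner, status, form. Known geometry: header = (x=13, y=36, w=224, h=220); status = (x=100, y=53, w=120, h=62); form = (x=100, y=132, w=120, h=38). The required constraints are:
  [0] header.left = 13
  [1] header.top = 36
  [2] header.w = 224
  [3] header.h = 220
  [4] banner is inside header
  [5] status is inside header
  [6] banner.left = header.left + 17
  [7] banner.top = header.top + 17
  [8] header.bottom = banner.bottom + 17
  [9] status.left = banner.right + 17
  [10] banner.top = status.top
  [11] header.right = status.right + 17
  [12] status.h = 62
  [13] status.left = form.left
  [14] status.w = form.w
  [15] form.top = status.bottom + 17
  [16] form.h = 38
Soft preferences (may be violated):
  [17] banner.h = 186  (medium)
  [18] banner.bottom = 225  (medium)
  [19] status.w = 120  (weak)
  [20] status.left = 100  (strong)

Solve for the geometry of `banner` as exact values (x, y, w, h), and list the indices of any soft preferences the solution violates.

banner = (x=30, y=53, w=53, h=186)
violated soft preferences: 18

1. banner.x = 30  [banner.left = header.left + 17]
2. banner.y = 53  [banner.top = header.top + 17]
3. banner.h = 186  [header.bottom = banner.bottom + 17]
4. banner.w = 53  [status.left = banner.right + 17]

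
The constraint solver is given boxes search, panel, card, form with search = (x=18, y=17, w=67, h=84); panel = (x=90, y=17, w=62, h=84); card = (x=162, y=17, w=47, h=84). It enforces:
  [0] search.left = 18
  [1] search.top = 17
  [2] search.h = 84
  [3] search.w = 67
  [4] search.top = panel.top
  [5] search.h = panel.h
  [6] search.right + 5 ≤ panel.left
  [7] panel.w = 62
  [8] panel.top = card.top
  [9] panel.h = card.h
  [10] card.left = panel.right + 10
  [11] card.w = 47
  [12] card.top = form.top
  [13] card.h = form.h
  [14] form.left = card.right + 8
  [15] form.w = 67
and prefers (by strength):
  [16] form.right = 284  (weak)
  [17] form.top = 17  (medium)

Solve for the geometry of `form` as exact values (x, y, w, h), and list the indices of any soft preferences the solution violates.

form = (x=217, y=17, w=67, h=84)
violated soft preferences: none

1. form.y = 17  [card.top = form.top]
2. form.h = 84  [card.h = form.h]
3. form.x = 217  [form.left = card.right + 8]
4. form.w = 67  [form.w = 67]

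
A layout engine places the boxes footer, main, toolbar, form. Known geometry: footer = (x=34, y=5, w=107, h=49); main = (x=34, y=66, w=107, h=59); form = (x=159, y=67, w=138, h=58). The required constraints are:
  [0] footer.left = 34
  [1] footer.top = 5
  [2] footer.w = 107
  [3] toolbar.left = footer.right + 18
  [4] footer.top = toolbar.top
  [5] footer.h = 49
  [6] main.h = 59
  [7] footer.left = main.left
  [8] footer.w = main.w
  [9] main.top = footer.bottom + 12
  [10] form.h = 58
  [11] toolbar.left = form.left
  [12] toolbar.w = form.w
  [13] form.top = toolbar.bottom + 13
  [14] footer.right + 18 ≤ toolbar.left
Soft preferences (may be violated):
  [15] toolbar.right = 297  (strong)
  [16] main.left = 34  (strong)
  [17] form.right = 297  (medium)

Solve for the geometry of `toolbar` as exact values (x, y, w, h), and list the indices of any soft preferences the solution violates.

toolbar = (x=159, y=5, w=138, h=49)
violated soft preferences: none

1. toolbar.x = 159  [toolbar.left = footer.right + 18]
2. toolbar.y = 5  [footer.top = toolbar.top]
3. toolbar.w = 138  [toolbar.w = form.w]
4. toolbar.h = 49  [form.top = toolbar.bottom + 13]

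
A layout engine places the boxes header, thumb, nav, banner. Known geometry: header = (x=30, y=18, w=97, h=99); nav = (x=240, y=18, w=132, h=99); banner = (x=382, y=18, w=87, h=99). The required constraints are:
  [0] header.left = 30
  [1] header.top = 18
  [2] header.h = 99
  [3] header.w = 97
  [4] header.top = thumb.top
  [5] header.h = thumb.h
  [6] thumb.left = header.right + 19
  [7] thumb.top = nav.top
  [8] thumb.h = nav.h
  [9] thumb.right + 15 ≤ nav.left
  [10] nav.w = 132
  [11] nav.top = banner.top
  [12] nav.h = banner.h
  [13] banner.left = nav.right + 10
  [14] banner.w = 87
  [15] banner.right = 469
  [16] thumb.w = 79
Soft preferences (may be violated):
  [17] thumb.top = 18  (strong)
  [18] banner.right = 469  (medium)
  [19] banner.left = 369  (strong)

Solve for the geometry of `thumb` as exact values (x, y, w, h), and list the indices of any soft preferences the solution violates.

thumb = (x=146, y=18, w=79, h=99)
violated soft preferences: 19

1. thumb.y = 18  [header.top = thumb.top]
2. thumb.h = 99  [header.h = thumb.h]
3. thumb.x = 146  [thumb.left = header.right + 19]
4. thumb.w = 79  [thumb.w = 79]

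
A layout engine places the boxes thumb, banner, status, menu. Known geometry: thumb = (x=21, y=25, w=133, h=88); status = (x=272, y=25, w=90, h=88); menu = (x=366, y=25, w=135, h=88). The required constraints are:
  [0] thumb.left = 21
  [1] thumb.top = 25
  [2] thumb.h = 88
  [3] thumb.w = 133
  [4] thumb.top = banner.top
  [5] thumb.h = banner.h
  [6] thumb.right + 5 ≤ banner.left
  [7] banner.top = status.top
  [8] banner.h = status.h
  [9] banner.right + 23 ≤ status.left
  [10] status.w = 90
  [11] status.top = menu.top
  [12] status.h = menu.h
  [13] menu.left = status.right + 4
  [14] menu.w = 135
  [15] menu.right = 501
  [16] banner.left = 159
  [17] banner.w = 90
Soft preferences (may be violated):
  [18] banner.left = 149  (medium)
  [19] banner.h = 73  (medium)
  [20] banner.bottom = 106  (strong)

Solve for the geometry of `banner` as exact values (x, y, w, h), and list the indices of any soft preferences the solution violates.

1. banner.y = 25  [thumb.top = banner.top]
2. banner.h = 88  [thumb.h = banner.h]
3. banner.x = 159  [banner.left = 159]
4. banner.w = 90  [banner.w = 90]

banner = (x=159, y=25, w=90, h=88)
violated soft preferences: 18, 19, 20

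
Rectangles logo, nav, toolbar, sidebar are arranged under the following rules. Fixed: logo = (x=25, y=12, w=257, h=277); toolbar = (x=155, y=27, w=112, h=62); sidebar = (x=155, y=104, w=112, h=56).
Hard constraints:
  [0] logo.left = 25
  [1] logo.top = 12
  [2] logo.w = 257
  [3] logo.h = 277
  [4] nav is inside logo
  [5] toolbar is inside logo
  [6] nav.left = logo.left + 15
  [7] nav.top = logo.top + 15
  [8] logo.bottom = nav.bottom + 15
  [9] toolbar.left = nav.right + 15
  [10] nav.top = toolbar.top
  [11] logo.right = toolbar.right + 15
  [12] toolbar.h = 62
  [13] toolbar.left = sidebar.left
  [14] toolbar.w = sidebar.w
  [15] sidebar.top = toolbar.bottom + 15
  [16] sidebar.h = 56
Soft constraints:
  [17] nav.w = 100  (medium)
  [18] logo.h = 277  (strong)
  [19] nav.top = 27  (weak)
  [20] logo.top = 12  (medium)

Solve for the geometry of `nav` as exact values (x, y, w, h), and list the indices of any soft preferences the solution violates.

nav = (x=40, y=27, w=100, h=247)
violated soft preferences: none

1. nav.x = 40  [nav.left = logo.left + 15]
2. nav.y = 27  [nav.top = logo.top + 15]
3. nav.h = 247  [logo.bottom = nav.bottom + 15]
4. nav.w = 100  [toolbar.left = nav.right + 15]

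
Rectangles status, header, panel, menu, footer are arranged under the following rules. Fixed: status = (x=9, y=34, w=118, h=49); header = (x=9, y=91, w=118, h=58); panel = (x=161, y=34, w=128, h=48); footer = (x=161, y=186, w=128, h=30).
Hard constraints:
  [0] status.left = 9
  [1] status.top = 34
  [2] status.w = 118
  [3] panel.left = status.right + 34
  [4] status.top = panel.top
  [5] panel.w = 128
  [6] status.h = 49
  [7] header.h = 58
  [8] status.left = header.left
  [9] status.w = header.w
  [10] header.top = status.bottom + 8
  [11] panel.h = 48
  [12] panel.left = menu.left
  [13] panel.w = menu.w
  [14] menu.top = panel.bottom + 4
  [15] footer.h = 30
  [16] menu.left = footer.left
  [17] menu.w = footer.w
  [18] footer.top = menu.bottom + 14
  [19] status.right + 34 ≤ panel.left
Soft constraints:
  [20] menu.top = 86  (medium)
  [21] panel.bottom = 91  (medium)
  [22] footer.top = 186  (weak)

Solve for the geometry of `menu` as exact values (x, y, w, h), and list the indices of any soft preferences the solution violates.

menu = (x=161, y=86, w=128, h=86)
violated soft preferences: 21

1. menu.x = 161  [panel.left = menu.left]
2. menu.w = 128  [panel.w = menu.w]
3. menu.y = 86  [menu.top = panel.bottom + 4]
4. menu.h = 86  [footer.top = menu.bottom + 14]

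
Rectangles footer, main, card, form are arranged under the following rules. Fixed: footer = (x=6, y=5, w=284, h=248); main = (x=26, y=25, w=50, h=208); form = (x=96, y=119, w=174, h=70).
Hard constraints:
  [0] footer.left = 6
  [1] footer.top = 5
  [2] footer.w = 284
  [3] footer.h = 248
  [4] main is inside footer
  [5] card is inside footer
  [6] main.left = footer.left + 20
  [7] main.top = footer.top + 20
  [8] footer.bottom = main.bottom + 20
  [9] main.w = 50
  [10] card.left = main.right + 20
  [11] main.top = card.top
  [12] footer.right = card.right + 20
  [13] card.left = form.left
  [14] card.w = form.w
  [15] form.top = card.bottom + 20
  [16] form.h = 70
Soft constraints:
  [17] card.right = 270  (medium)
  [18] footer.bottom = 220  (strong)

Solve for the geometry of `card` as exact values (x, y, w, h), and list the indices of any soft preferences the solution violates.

card = (x=96, y=25, w=174, h=74)
violated soft preferences: 18

1. card.x = 96  [card.left = main.right + 20]
2. card.y = 25  [main.top = card.top]
3. card.w = 174  [footer.right = card.right + 20]
4. card.h = 74  [form.top = card.bottom + 20]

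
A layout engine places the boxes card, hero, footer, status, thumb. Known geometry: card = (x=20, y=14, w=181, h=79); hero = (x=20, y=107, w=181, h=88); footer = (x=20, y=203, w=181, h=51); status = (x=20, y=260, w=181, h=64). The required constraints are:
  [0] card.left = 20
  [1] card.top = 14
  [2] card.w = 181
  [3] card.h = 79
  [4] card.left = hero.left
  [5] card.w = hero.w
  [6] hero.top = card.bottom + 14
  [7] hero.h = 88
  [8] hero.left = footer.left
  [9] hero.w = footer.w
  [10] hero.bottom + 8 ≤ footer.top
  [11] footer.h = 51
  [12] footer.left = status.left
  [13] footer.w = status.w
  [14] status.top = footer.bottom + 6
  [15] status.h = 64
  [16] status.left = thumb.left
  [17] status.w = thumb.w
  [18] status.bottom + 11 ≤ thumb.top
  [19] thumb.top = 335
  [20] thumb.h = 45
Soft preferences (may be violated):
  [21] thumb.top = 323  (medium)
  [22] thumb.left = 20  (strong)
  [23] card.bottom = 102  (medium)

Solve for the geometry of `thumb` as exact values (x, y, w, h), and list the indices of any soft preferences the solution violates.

1. thumb.x = 20  [status.left = thumb.left]
2. thumb.w = 181  [status.w = thumb.w]
3. thumb.y = 335  [thumb.top = 335]
4. thumb.h = 45  [thumb.h = 45]

thumb = (x=20, y=335, w=181, h=45)
violated soft preferences: 21, 23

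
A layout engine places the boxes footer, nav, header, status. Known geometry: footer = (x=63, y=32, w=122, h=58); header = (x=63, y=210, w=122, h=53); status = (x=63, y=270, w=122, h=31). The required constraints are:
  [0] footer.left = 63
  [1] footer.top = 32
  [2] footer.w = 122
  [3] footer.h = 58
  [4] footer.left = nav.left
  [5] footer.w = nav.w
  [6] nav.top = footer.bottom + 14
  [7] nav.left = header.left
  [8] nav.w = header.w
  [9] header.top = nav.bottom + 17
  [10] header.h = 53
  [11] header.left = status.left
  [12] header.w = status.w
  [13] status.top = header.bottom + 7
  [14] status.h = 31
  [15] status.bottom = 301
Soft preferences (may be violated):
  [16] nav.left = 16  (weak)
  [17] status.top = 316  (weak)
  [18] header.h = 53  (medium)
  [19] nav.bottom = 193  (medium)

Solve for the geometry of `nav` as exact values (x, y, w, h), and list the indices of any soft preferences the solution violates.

1. nav.x = 63  [footer.left = nav.left]
2. nav.w = 122  [footer.w = nav.w]
3. nav.y = 104  [nav.top = footer.bottom + 14]
4. nav.h = 89  [header.top = nav.bottom + 17]

nav = (x=63, y=104, w=122, h=89)
violated soft preferences: 16, 17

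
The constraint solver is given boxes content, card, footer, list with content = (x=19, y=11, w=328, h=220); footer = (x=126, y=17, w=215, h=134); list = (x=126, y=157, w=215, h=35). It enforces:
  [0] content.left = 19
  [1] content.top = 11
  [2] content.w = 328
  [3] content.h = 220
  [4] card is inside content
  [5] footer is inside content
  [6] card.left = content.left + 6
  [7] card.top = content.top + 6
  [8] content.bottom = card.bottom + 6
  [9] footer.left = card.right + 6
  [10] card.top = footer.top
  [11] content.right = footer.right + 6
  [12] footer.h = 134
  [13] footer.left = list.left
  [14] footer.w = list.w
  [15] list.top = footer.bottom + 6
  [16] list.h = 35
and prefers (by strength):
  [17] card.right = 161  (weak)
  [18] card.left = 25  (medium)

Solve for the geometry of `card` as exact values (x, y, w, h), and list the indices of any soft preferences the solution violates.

card = (x=25, y=17, w=95, h=208)
violated soft preferences: 17

1. card.x = 25  [card.left = content.left + 6]
2. card.y = 17  [card.top = content.top + 6]
3. card.h = 208  [content.bottom = card.bottom + 6]
4. card.w = 95  [footer.left = card.right + 6]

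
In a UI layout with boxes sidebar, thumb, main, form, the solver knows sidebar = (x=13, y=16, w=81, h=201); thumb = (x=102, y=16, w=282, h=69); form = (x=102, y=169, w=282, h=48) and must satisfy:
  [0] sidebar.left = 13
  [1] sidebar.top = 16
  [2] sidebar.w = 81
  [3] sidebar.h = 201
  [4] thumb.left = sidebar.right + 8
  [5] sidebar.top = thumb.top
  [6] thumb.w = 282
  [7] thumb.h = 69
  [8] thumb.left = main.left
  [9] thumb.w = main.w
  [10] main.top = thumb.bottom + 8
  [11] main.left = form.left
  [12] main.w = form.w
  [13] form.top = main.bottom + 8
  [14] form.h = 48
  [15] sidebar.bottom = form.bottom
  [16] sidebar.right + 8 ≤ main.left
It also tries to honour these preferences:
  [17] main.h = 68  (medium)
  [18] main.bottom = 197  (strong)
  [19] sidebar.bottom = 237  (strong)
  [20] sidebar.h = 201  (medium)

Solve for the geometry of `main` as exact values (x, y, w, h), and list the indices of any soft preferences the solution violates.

1. main.x = 102  [thumb.left = main.left]
2. main.w = 282  [thumb.w = main.w]
3. main.y = 93  [main.top = thumb.bottom + 8]
4. main.h = 68  [form.top = main.bottom + 8]

main = (x=102, y=93, w=282, h=68)
violated soft preferences: 18, 19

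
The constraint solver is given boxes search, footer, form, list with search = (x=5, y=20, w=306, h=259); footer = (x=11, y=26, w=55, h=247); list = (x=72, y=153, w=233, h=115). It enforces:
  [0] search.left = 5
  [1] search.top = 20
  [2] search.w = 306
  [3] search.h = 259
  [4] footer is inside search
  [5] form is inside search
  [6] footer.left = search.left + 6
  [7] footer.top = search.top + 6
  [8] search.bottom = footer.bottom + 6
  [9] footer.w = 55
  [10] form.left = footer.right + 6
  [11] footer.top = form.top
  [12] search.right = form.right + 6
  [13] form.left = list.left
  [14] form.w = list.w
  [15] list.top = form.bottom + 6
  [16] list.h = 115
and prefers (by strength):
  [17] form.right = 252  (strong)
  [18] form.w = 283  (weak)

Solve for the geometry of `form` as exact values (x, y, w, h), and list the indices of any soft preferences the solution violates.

1. form.x = 72  [form.left = footer.right + 6]
2. form.y = 26  [footer.top = form.top]
3. form.w = 233  [search.right = form.right + 6]
4. form.h = 121  [list.top = form.bottom + 6]

form = (x=72, y=26, w=233, h=121)
violated soft preferences: 17, 18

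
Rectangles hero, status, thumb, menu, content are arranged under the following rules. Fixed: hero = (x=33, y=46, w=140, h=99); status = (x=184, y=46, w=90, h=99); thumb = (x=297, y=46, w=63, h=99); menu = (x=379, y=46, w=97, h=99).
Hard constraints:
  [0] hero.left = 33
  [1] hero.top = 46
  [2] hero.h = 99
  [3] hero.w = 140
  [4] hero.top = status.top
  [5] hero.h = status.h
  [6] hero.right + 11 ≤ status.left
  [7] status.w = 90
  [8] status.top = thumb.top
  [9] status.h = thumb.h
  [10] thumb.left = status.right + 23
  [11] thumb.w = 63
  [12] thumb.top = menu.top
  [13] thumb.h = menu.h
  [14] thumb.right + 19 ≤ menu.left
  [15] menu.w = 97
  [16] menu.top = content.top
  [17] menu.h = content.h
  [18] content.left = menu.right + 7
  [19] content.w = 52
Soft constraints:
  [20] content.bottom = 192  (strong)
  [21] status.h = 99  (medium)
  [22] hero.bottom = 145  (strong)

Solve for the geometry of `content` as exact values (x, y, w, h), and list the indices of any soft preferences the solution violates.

1. content.y = 46  [menu.top = content.top]
2. content.h = 99  [menu.h = content.h]
3. content.x = 483  [content.left = menu.right + 7]
4. content.w = 52  [content.w = 52]

content = (x=483, y=46, w=52, h=99)
violated soft preferences: 20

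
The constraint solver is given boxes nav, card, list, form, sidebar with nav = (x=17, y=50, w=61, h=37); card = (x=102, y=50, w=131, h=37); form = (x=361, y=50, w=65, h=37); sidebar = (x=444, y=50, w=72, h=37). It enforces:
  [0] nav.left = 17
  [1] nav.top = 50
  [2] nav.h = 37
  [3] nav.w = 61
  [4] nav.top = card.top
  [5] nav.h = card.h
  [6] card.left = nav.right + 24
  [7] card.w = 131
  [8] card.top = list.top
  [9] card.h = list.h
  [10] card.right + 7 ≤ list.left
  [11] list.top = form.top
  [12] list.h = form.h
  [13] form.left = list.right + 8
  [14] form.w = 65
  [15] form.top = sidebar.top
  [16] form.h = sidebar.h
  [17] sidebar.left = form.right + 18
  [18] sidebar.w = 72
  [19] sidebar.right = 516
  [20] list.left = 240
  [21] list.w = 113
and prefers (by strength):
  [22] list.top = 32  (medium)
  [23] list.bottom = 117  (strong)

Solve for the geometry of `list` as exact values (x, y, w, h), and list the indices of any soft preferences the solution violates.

1. list.y = 50  [card.top = list.top]
2. list.h = 37  [card.h = list.h]
3. list.x = 240  [list.left = 240]
4. list.w = 113  [list.w = 113]

list = (x=240, y=50, w=113, h=37)
violated soft preferences: 22, 23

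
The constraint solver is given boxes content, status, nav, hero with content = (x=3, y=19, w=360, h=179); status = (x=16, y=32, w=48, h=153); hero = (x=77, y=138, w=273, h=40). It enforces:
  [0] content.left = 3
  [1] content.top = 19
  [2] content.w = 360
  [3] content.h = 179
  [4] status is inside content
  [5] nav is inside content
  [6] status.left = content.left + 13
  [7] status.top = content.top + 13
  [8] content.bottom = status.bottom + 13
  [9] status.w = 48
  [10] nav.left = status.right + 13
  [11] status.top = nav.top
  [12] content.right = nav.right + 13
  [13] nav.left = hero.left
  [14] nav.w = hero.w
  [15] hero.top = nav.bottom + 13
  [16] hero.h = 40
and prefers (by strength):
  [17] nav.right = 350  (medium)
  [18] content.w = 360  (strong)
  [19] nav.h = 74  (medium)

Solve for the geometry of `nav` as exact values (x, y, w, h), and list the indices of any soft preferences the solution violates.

1. nav.x = 77  [nav.left = status.right + 13]
2. nav.y = 32  [status.top = nav.top]
3. nav.w = 273  [content.right = nav.right + 13]
4. nav.h = 93  [hero.top = nav.bottom + 13]

nav = (x=77, y=32, w=273, h=93)
violated soft preferences: 19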